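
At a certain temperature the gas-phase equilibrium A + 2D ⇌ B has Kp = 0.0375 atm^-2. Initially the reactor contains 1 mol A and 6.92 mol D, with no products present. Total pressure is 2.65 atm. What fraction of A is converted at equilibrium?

Let X = conversion of A (basis 1 mol A); extent of reaction ξ = X.
Mole table: n_A = 1 − X; n_D = 6.92 − 2X; n_B = X.
Summing: n_T = 7.92 − 2X.
Mole fractions y_i = n_i/n_T; Kp = p_B / (p_A p_D^2) with p_i = y_i·P.
Equating to 0.0375 atm^-2 and solving on 0 < X < 1: X = 0.166.

X = 0.166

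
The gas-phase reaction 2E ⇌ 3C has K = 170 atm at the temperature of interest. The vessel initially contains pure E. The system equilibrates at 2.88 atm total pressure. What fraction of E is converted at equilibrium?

X = 0.844

Take 1 mol E as basis and let X be its fractional conversion, so ξ = 0.5X.
At extent ξ: n_E = 1 − X; n_C = 1.5X.
n_T = Σnᵢ = 1 + 0.5X.
With p_i = (n_i/n_T)P, K = p_C^3 / (p_E^2).
Equating to 170 atm and solving on 0 < X < 1: X = 0.844.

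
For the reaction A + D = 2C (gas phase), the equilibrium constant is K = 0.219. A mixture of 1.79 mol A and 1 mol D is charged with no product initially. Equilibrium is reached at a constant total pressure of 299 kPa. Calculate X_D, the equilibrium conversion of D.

Take 1 mol D as basis and let X be its fractional conversion, so ξ = X.
Mole table: n_A = 1.79 − X; n_D = 1 − X; n_C = 2X.
Since Δν = 0, n_T = 2.79 throughout.
With p_i = (n_i/n_T)P, K = p_C^2 / (p_A p_D).
Setting this equal to 0.219 and taking the physical root (0 < X < 1) gives X = 0.251.

X = 0.251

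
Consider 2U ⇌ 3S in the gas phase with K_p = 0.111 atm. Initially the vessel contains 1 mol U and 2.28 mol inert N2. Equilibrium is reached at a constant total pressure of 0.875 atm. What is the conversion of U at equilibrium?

Take 1 mol U as basis and let X be its fractional conversion, so ξ = 0.5X.
Species balance: n_U = 1 − X; n_S = 1.5X; n_I = 2.28 (inert).
Total moles n_T = 3.28 + 0.5X.
With p_i = (n_i/n_T)P, K_p = p_S^3 / (p_U^2).
This yields a degree-3 equation in X; solving on (0,1), X = 0.372.

X = 0.372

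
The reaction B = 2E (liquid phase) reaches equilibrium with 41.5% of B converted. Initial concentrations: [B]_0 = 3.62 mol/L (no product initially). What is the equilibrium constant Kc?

Kc = 4.26 mol/L

Let X = conversion of B.
Concentrations: [B] = 3.62 − 3.62X; [E] = 7.24X.
At X = 0.415: [B] = 2.12, [E] = 3.
Kc = [E]^2 / ([B]) = 4.26 mol/L.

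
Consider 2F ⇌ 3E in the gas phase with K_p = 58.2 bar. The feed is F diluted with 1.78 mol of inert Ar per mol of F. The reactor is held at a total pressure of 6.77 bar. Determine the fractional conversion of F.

X = 0.764

Take 1 mol F as basis and let X be its fractional conversion, so ξ = 0.5X.
Moles: n_F = 1 − X; n_E = 1.5X; n_I = 1.78 (inert).
Total moles n_T = 2.78 + 0.5X.
With p_i = (n_i/n_T)P, K_p = p_E^3 / (p_F^2).
Equating to 58.2 bar and solving on 0 < X < 1: X = 0.764.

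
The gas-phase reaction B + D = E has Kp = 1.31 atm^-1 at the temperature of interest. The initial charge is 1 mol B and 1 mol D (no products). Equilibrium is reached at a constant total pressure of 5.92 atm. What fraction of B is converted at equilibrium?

X = 0.662

Basis: 1 mol B initially; let X = conversion of B. Extent ξ = X.
Mole table: n_B = 1 − X; n_D = 1 − X; n_E = X.
n_T = Σnᵢ = 2 − X.
y_i = n_i/n_T, p_i = y_i·P. Kp = p_E / (p_B p_D).
Substituting and setting equal to 1.31 atm^-1 gives a polynomial in X; the root in (0,1) is X = 0.662.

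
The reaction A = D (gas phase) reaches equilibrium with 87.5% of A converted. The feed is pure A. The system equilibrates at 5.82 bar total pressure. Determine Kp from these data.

Kp = 7

Basis: 1 mol A initially; let X = conversion of A. Extent ξ = X.
Species balance: n_A = 1 − X; n_D = X.
n_T stays at 1 (no change in mole number).
At X = 0.875: n_A = 0.125, n_D = 0.875, n_T = 1.
p_i = (n_i/n_T)·P. Kp = p_D / (p_A) = 7.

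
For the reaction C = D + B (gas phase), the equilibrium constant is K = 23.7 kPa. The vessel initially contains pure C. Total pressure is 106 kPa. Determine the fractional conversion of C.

Let X = conversion of C (basis 1 mol C); extent of reaction ξ = X.
Mole table: n_C = 1 − X; n_D = X; n_B = X.
n_T = Σnᵢ = 1 + X.
y_i = n_i/n_T, p_i = y_i·P. K = p_D p_B / (p_C).
Substituting and setting equal to 23.7 kPa gives a polynomial in X; the root in (0,1) is X = 0.427.

X = 0.427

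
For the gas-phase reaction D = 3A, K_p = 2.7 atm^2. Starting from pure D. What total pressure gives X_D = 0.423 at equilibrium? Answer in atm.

Let X = conversion of D (basis 1 mol D); extent of reaction ξ = X.
Mole table: n_D = 1 − X; n_A = 3X.
Total moles n_T = 1 + 2X.
K_p = p_A^3 / (p_D) with p_i = (n_i/n_T)·P.
At X = 0.423: the mole-fraction product g(X) = Π y_i^ν_i = 1.039. Since K_p = g(X)·P^{2}, P = (K_p/g)^(1/2) = (2.7/1.039)^(1/2) = 1.61 atm.

P = 1.61 atm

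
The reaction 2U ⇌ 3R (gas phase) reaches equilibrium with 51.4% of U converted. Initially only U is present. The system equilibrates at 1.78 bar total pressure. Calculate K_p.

Take 1 mol U as basis and let X be its fractional conversion, so ξ = 0.5X.
Mole table: n_U = 1 − X; n_R = 1.5X.
Summing: n_T = 1 + 0.5X.
At X = 0.514: n_U = 0.486, n_R = 0.771, n_T = 1.26.
p_i = (n_i/n_T)·P. K_p = p_R^3 / (p_U^2) = 2.75 bar.

K_p = 2.75 bar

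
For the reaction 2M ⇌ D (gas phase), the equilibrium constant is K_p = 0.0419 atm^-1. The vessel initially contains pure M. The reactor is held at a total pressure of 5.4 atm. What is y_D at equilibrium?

y_D = 0.160

Basis: 1 mol M initially; let X = conversion of M. Extent ξ = 0.5X.
Mole table: n_M = 1 − X; n_D = 0.5X.
Summing: n_T = 1 − 0.5X.
Mole fractions y_i = n_i/n_T; K_p = p_D / (p_M^2) with p_i = y_i·P.
Substituting and setting equal to 0.0419 atm^-1 gives a polynomial in X; the root in (0,1) is X = 0.275.
Then n_D = 0.138, n_T = 0.862, so y_D = 0.160.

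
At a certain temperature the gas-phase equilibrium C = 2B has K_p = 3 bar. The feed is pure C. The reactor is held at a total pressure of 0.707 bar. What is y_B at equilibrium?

Basis: 1 mol C initially; let X = conversion of C. Extent ξ = X.
Moles: n_C = 1 − X; n_B = 2X.
Summing: n_T = 1 + X.
With p_i = (n_i/n_T)P, K_p = p_B^2 / (p_C).
Equating to 3 bar and solving on 0 < X < 1: X = 0.717.
Then n_B = 1.43, n_T = 1.72, so y_B = 0.835.

y_B = 0.835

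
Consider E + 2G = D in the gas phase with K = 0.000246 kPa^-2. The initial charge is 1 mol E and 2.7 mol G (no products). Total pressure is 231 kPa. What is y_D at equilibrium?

y_D = 0.370

Basis: 1 mol E initially; let X = conversion of E. Extent ξ = X.
Mole table: n_E = 1 − X; n_G = 2.7 − 2X; n_D = X.
Summing: n_T = 3.7 − 2X.
With p_i = (n_i/n_T)P, K = p_D / (p_E p_G^2).
Substituting and setting equal to 0.000246 kPa^-2 gives a polynomial in X; the root in (0,1) is X = 0.787.
Then n_D = 0.787, n_T = 2.13, so y_D = 0.370.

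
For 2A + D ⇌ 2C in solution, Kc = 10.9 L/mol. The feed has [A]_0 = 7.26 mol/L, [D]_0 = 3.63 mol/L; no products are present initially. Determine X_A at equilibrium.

Let X = conversion of A; extent ξ = 7.26X/2 mol/L.
Concentrations: [A] = 7.26 − 7.26X; [D] = 3.63 − 3.63X; [C] = 7.26X.
Kc = [C]^2 / ([A]^2 [D]).
Equating to 10.9 L/mol: the physical root is X = 0.756.

X = 0.756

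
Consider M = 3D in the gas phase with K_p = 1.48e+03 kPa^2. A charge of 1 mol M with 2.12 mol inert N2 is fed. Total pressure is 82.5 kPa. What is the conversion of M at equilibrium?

X = 0.419

Basis: 1 mol M initially; let X = conversion of M. Extent ξ = X.
Moles: n_M = 1 − X; n_D = 3X; n_I = 2.12 (inert).
Summing: n_T = 3.12 + 2X.
y_i = n_i/n_T, p_i = y_i·P. K_p = p_D^3 / (p_M).
Substituting and setting equal to 1.48e+03 kPa^2 gives a polynomial in X; the root in (0,1) is X = 0.419.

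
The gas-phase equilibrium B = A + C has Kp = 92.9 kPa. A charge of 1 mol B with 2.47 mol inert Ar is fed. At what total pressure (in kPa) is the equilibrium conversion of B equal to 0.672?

P = 279 kPa

Basis: 1 mol B initially; let X = conversion of B. Extent ξ = X.
Species balance: n_B = 1 − X; n_A = X; n_C = X; n_I = 2.47 (inert).
Total moles n_T = 3.47 + X.
Kp = p_A p_C / (p_B) with p_i = (n_i/n_T)·P.
At X = 0.672: the mole-fraction product g(X) = Π y_i^ν_i = 0.3324. Since Kp = g(X)·P^{1}, P = (Kp/g)^(1/1) = (92.9/0.3324)^(1/1) = 279 kPa.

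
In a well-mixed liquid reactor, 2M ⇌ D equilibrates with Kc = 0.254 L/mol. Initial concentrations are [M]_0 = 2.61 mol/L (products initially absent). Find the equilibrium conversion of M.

X = 0.430

Let X = conversion of M; extent ξ = 2.61X/2 mol/L.
Concentrations: [M] = 2.61 − 2.61X; [D] = 1.3X.
Kc = [D] / ([M]^2).
This equals 0.254 at X = 0.430 (the root in 0 < X < 1).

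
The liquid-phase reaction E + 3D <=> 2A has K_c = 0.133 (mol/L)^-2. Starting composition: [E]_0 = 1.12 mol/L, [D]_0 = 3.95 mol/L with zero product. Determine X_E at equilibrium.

Let X = conversion of E; extent ξ = 1.12·X mol/L.
Concentrations: [E] = 1.12 − 1.12X; [D] = 3.95 − 3.36X; [A] = 2.24X.
K_c = [A]^2 / ([E] [D]^3).
Setting equal to 0.133 and solving for X on (0,1) gives X = 0.465.

X = 0.465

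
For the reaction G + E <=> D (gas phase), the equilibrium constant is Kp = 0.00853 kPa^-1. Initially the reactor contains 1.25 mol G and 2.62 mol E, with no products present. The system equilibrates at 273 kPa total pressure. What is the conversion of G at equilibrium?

Basis: 1.25 mol G initially; let X = conversion of G. Extent ξ = 1.25X.
Mole table: n_G = 1.25 − 1.25X; n_E = 2.62 − 1.25X; n_D = 1.25X.
Total moles n_T = 3.87 − 1.25X.
With p_i = (n_i/n_T)P, Kp = p_D / (p_G p_E).
This yields a degree-2 equation in X; solving on (0,1), X = 0.584.

X = 0.584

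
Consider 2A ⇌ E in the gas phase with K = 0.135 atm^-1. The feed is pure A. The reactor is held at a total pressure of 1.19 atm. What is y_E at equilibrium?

Basis: 1 mol A initially; let X = conversion of A. Extent ξ = 0.5X.
Species balance: n_A = 1 − X; n_E = 0.5X.
Total moles n_T = 1 − 0.5X.
With p_i = (n_i/n_T)P, K = p_E / (p_A^2).
Equating to 0.135 atm^-1 and solving on 0 < X < 1: X = 0.220.
Then n_E = 0.11, n_T = 0.89, so y_E = 0.123.

y_E = 0.123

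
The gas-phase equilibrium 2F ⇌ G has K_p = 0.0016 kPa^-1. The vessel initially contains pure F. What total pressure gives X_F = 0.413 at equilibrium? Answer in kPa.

Basis: 1 mol F initially; let X = conversion of F. Extent ξ = 0.5X.
Moles: n_F = 1 − X; n_G = 0.5X.
Summing: n_T = 1 − 0.5X.
K_p = p_G / (p_F^2) with p_i = (n_i/n_T)·P.
At X = 0.413: the mole-fraction product g(X) = Π y_i^ν_i = 0.4755. Since K_p = g(X)·P^{-1}, P = (g/K_p)^(1/1) = (0.4755/0.0016)^(1/1) = 297 kPa.

P = 297 kPa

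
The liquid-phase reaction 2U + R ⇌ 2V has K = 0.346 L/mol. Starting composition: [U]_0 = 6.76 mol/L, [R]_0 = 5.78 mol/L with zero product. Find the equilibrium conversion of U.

Let X = conversion of U; extent ξ = 6.76X/2 mol/L.
Concentrations: [U] = 6.76 − 6.76X; [R] = 5.78 − 3.38X; [V] = 6.76X.
K = [V]^2 / ([U]^2 [R]).
Solving K = 0.346 for X ∈ (0,1): X = 0.539.

X = 0.539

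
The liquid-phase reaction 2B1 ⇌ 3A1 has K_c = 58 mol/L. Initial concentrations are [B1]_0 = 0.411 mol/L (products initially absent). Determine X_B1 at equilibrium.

Let X = conversion of B1; extent ξ = 0.411X/2 mol/L.
Concentrations: [B1] = 0.411 − 0.411X; [A1] = 0.616X.
K_c = [A1]^3 / ([B1]^2).
Equating to 58 mol/L: the physical root is X = 0.874.

X = 0.874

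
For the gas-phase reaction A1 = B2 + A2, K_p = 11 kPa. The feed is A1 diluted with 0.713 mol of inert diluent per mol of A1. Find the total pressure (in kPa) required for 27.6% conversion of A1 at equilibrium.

Let X = conversion of A1 (basis 1 mol A1); extent of reaction ξ = X.
Species balance: n_A1 = 1 − X; n_B2 = X; n_A2 = X; n_I = 0.713 (inert).
Total moles n_T = 1.71 + X.
K_p = p_B2 p_A2 / (p_A1) with p_i = (n_i/n_T)·P.
At X = 0.276: the mole-fraction product g(X) = Π y_i^ν_i = 0.0529. Since K_p = g(X)·P^{1}, P = (K_p/g)^(1/1) = (11/0.0529)^(1/1) = 208 kPa.

P = 208 kPa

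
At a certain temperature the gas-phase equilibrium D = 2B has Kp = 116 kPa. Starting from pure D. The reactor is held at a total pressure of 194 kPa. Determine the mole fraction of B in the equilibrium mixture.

Take 1 mol D as basis and let X be its fractional conversion, so ξ = X.
At extent ξ: n_D = 1 − X; n_B = 2X.
Summing: n_T = 1 + X.
With p_i = (n_i/n_T)P, Kp = p_B^2 / (p_D).
Setting this equal to 116 kPa and taking the physical root (0 < X < 1) gives X = 0.361.
Then n_B = 0.721, n_T = 1.36, so y_B = 0.530.

y_B = 0.530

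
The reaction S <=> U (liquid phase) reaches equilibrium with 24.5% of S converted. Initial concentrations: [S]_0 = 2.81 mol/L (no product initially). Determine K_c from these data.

Let X = conversion of S.
Concentrations: [S] = 2.81 − 2.81X; [U] = 2.81X.
At X = 0.245: [S] = 2.12, [U] = 0.688.
K_c = [U] / ([S]) = 0.325.

K_c = 0.325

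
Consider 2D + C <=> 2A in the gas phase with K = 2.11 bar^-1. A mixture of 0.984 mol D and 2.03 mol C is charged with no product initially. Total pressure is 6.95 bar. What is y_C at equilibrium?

y_C = 0.628

Basis: 0.984 mol D initially; let X = conversion of D. Extent ξ = 0.492X.
Mole table: n_D = 0.984 − 0.984X; n_C = 2.03 − 0.492X; n_A = 0.984X.
Summing: n_T = 3.01 − 0.492X.
With p_i = (n_i/n_T)P, K = p_A^2 / (p_D^2 p_C).
Setting this equal to 2.11 bar^-1 and taking the physical root (0 < X < 1) gives X = 0.752.
Then n_C = 1.66, n_T = 2.64, so y_C = 0.628.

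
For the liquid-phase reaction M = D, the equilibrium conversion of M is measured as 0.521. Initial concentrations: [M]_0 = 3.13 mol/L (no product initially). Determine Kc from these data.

Let X = conversion of M.
Concentrations: [M] = 3.13 − 3.13X; [D] = 3.13X.
At X = 0.521: [M] = 1.5, [D] = 1.63.
Kc = [D] / ([M]) = 1.09.

Kc = 1.09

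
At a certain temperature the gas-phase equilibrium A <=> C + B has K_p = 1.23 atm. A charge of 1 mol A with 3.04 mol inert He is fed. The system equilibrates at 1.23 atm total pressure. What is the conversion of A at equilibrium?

X = 0.852

Basis: 1 mol A initially; let X = conversion of A. Extent ξ = X.
Species balance: n_A = 1 − X; n_C = X; n_B = X; n_I = 3.04 (inert).
n_T = Σnᵢ = 4.04 + X.
With p_i = (n_i/n_T)P, K_p = p_C p_B / (p_A).
This yields a degree-2 equation in X; solving on (0,1), X = 0.852.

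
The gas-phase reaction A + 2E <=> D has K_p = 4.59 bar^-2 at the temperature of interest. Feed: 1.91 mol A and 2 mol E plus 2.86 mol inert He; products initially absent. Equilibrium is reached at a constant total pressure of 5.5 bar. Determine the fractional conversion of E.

Let X = conversion of E (basis 2 mol E); extent of reaction ξ = X.
Species balance: n_A = 1.91 − X; n_E = 2 − 2X; n_D = X; n_I = 2.86 (inert).
n_T = Σnᵢ = 6.77 − 2X.
y_i = n_i/n_T, p_i = y_i·P. K_p = p_D / (p_A p_E^2).
This yields a degree-3 equation in X; solving on (0,1), X = 0.812.

X = 0.812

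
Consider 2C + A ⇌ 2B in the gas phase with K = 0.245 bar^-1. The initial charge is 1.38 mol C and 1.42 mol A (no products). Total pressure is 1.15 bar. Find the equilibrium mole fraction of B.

y_B = 0.141

Let X = conversion of C (basis 1.38 mol C); extent of reaction ξ = 0.69X.
Mole table: n_C = 1.38 − 1.38X; n_A = 1.42 − 0.69X; n_B = 1.38X.
n_T = Σnᵢ = 2.8 − 0.69X.
With p_i = (n_i/n_T)P, K = p_B^2 / (p_C^2 p_A).
Substituting and setting equal to 0.245 bar^-1 gives a polynomial in X; the root in (0,1) is X = 0.267.
Then n_B = 0.369, n_T = 2.62, so y_B = 0.141.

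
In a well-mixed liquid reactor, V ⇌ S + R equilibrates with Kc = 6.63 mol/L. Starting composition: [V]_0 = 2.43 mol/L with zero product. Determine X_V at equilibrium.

Let X = conversion of V; extent ξ = 2.43·X mol/L.
Concentrations: [V] = 2.43 − 2.43X; [S] = 2.43X; [R] = 2.43X.
Kc = [S] [R] / ([V]).
Solving Kc = 6.63 for X ∈ (0,1): X = 0.778.

X = 0.778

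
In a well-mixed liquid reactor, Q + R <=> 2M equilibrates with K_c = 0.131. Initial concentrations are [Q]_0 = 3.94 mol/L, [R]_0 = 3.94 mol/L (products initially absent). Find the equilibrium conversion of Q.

X = 0.153

Let X = conversion of Q; extent ξ = 3.94·X mol/L.
Concentrations: [Q] = 3.94 − 3.94X; [R] = 3.94 − 3.94X; [M] = 7.88X.
K_c = [M]^2 / ([Q] [R]).
Equating to 0.131: the physical root is X = 0.153.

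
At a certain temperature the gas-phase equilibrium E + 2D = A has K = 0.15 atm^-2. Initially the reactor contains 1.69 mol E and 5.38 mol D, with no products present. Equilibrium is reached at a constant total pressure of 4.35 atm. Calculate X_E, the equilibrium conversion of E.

X = 0.563

Basis: 1.69 mol E initially; let X = conversion of E. Extent ξ = 1.69X.
Species balance: n_E = 1.69 − 1.69X; n_D = 5.38 − 3.38X; n_A = 1.69X.
Summing: n_T = 7.07 − 3.38X.
y_i = n_i/n_T, p_i = y_i·P. K = p_A / (p_E p_D^2).
Setting this equal to 0.15 atm^-2 and taking the physical root (0 < X < 1) gives X = 0.563.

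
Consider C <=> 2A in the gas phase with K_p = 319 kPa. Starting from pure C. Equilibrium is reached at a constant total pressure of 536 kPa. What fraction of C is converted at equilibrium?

X = 0.360

Basis: 1 mol C initially; let X = conversion of C. Extent ξ = X.
At extent ξ: n_C = 1 − X; n_A = 2X.
n_T = Σnᵢ = 1 + X.
Mole fractions y_i = n_i/n_T; K_p = p_A^2 / (p_C) with p_i = y_i·P.
Setting this equal to 319 kPa and taking the physical root (0 < X < 1) gives X = 0.360.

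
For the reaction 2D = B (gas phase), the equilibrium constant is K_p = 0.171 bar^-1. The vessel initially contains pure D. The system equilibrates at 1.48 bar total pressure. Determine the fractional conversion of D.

Basis: 1 mol D initially; let X = conversion of D. Extent ξ = 0.5X.
Moles: n_D = 1 − X; n_B = 0.5X.
Total moles n_T = 1 − 0.5X.
y_i = n_i/n_T, p_i = y_i·P. K_p = p_B / (p_D^2).
This yields a degree-2 equation in X; solving on (0,1), X = 0.295.

X = 0.295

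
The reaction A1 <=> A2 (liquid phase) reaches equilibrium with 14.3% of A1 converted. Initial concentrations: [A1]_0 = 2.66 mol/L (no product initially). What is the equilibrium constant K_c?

K_c = 0.167

Let X = conversion of A1.
Concentrations: [A1] = 2.66 − 2.66X; [A2] = 2.66X.
At X = 0.143: [A1] = 2.28, [A2] = 0.38.
K_c = [A2] / ([A1]) = 0.167.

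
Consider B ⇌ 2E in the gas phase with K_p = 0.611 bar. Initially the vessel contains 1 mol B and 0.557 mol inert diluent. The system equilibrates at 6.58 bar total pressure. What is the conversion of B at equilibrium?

Let X = conversion of B (basis 1 mol B); extent of reaction ξ = X.
Species balance: n_B = 1 − X; n_E = 2X; n_I = 0.557 (inert).
Total moles n_T = 1.56 + X.
With p_i = (n_i/n_T)P, K_p = p_E^2 / (p_B).
Substituting and setting equal to 0.611 bar gives a polynomial in X; the root in (0,1) is X = 0.182.

X = 0.182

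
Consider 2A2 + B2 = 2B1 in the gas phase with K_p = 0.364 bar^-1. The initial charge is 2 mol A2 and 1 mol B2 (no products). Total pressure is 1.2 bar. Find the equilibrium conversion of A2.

Take 2 mol A2 as basis and let X be its fractional conversion, so ξ = X.
Moles: n_A2 = 2 − 2X; n_B2 = 1 − X; n_B1 = 2X.
Summing: n_T = 3 − X.
With p_i = (n_i/n_T)P, K_p = p_B1^2 / (p_A2^2 p_B2).
Equating to 0.364 bar^-1 and solving on 0 < X < 1: X = 0.256.

X = 0.256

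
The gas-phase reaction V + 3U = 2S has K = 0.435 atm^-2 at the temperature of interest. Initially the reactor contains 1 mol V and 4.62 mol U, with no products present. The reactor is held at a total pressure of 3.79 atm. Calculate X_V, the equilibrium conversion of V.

Take 1 mol V as basis and let X be its fractional conversion, so ξ = X.
At extent ξ: n_V = 1 − X; n_U = 4.62 − 3X; n_S = 2X.
n_T = Σnᵢ = 5.62 − 2X.
y_i = n_i/n_T, p_i = y_i·P. K = p_S^2 / (p_V p_U^3).
Substituting and setting equal to 0.435 atm^-2 gives a polynomial in X; the root in (0,1) is X = 0.683.

X = 0.683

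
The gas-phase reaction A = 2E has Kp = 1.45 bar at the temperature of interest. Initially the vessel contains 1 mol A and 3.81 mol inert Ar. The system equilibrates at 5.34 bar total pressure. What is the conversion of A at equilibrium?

X = 0.445

Let X = conversion of A (basis 1 mol A); extent of reaction ξ = X.
Mole table: n_A = 1 − X; n_E = 2X; n_I = 3.81 (inert).
Summing: n_T = 4.81 + X.
Mole fractions y_i = n_i/n_T; Kp = p_E^2 / (p_A) with p_i = y_i·P.
Setting this equal to 1.45 bar and taking the physical root (0 < X < 1) gives X = 0.445.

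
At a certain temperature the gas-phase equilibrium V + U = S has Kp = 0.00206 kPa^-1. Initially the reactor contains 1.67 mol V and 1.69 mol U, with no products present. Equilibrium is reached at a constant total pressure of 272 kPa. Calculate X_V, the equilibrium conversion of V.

X = 0.201

Let X = conversion of V (basis 1.67 mol V); extent of reaction ξ = 1.67X.
At extent ξ: n_V = 1.67 − 1.67X; n_U = 1.69 − 1.67X; n_S = 1.67X.
Summing: n_T = 3.36 − 1.67X.
Mole fractions y_i = n_i/n_T; Kp = p_S / (p_V p_U) with p_i = y_i·P.
Substituting and setting equal to 0.00206 kPa^-1 gives a polynomial in X; the root in (0,1) is X = 0.201.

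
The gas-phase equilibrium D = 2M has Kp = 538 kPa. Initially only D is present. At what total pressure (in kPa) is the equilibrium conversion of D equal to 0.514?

P = 375 kPa

Let X = conversion of D (basis 1 mol D); extent of reaction ξ = X.
At extent ξ: n_D = 1 − X; n_M = 2X.
Summing: n_T = 1 + X.
Kp = p_M^2 / (p_D) with p_i = (n_i/n_T)·P.
At X = 0.514: the mole-fraction product g(X) = Π y_i^ν_i = 1.436. Since Kp = g(X)·P^{1}, P = (Kp/g)^(1/1) = (538/1.436)^(1/1) = 375 kPa.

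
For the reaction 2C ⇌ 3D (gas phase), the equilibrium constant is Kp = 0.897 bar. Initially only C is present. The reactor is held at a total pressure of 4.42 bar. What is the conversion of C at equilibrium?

Take 1 mol C as basis and let X be its fractional conversion, so ξ = 0.5X.
At extent ξ: n_C = 1 − X; n_D = 1.5X.
n_T = Σnᵢ = 1 + 0.5X.
y_i = n_i/n_T, p_i = y_i·P. Kp = p_D^3 / (p_C^2).
Substituting and setting equal to 0.897 bar gives a polynomial in X; the root in (0,1) is X = 0.319.

X = 0.319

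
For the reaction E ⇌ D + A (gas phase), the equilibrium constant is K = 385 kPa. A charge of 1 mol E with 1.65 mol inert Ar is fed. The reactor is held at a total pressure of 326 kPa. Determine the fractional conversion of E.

X = 0.832

Take 1 mol E as basis and let X be its fractional conversion, so ξ = X.
Moles: n_E = 1 − X; n_D = X; n_A = X; n_I = 1.65 (inert).
n_T = Σnᵢ = 2.65 + X.
Mole fractions y_i = n_i/n_T; K = p_D p_A / (p_E) with p_i = y_i·P.
This yields a degree-2 equation in X; solving on (0,1), X = 0.832.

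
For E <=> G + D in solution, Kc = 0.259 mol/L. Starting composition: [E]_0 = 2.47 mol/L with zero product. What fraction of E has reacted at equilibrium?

X = 0.276

Let X = conversion of E; extent ξ = 2.47·X mol/L.
Concentrations: [E] = 2.47 − 2.47X; [G] = 2.47X; [D] = 2.47X.
Kc = [G] [D] / ([E]).
Solving Kc = 0.259 for X ∈ (0,1): X = 0.276.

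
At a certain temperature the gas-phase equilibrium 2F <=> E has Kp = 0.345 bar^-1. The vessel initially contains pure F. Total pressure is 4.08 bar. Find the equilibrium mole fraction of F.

y_F = 0.559

Let X = conversion of F (basis 1 mol F); extent of reaction ξ = 0.5X.
Species balance: n_F = 1 − X; n_E = 0.5X.
Total moles n_T = 1 − 0.5X.
With p_i = (n_i/n_T)P, Kp = p_E / (p_F^2).
This yields a degree-2 equation in X; solving on (0,1), X = 0.612.
Then n_F = 0.388, n_T = 0.694, so y_F = 0.559.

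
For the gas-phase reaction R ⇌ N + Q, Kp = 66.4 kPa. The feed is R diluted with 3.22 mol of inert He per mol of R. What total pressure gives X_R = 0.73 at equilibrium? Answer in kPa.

P = 167 kPa

Take 1 mol R as basis and let X be its fractional conversion, so ξ = X.
Species balance: n_R = 1 − X; n_N = X; n_Q = X; n_I = 3.22 (inert).
n_T = Σnᵢ = 4.22 + X.
Kp = p_N p_Q / (p_R) with p_i = (n_i/n_T)·P.
At X = 0.73: the mole-fraction product g(X) = Π y_i^ν_i = 0.3987. Since Kp = g(X)·P^{1}, P = (Kp/g)^(1/1) = (66.4/0.3987)^(1/1) = 167 kPa.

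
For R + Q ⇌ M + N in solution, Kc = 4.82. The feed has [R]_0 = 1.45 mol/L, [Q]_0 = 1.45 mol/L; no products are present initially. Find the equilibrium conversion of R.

X = 0.687

Let X = conversion of R; extent ξ = 1.45·X mol/L.
Concentrations: [R] = 1.45 − 1.45X; [Q] = 1.45 − 1.45X; [M] = 1.45X; [N] = 1.45X.
Kc = [M] [N] / ([R] [Q]).
Setting equal to 4.82 and solving for X on (0,1) gives X = 0.687.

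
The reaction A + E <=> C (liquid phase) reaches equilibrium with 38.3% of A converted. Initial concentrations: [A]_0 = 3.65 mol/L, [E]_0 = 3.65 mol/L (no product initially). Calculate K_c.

Let X = conversion of A.
Concentrations: [A] = 3.65 − 3.65X; [E] = 3.65 − 3.65X; [C] = 3.65X.
At X = 0.383: [A] = 2.25, [E] = 2.25, [C] = 1.4.
K_c = [C] / ([A] [E]) = 0.276 L/mol.

K_c = 0.276 L/mol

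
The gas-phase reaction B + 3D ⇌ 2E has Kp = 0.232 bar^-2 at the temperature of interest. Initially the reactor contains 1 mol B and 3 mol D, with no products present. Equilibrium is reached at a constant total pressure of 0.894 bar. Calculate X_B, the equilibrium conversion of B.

X = 0.199

Let X = conversion of B (basis 1 mol B); extent of reaction ξ = X.
At extent ξ: n_B = 1 − X; n_D = 3 − 3X; n_E = 2X.
n_T = Σnᵢ = 4 − 2X.
With p_i = (n_i/n_T)P, Kp = p_E^2 / (p_B p_D^3).
This yields a degree-4 equation in X; solving on (0,1), X = 0.199.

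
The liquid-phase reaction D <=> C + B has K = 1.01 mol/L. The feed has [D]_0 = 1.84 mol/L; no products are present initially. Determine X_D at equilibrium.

X = 0.516

Let X = conversion of D; extent ξ = 1.84·X mol/L.
Concentrations: [D] = 1.84 − 1.84X; [C] = 1.84X; [B] = 1.84X.
K = [C] [B] / ([D]).
Solving K = 1.01 for X ∈ (0,1): X = 0.516.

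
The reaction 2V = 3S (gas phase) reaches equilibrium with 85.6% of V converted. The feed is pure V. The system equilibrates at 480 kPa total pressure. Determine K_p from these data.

Take 1 mol V as basis and let X be its fractional conversion, so ξ = 0.5X.
At extent ξ: n_V = 1 − X; n_S = 1.5X.
Summing: n_T = 1 + 0.5X.
At X = 0.856: n_V = 0.144, n_S = 1.28, n_T = 1.43.
p_i = (n_i/n_T)·P. K_p = p_S^3 / (p_V^2) = 3.43e+04 kPa.

K_p = 3.43e+04 kPa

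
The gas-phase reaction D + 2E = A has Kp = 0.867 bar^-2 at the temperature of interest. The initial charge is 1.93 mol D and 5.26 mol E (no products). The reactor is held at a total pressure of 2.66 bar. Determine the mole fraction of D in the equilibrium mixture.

Take 1.93 mol D as basis and let X be its fractional conversion, so ξ = 1.93X.
Moles: n_D = 1.93 − 1.93X; n_E = 5.26 − 3.86X; n_A = 1.93X.
n_T = Σnᵢ = 7.19 − 3.86X.
y_i = n_i/n_T, p_i = y_i·P. Kp = p_A / (p_D p_E^2).
Substituting and setting equal to 0.867 bar^-2 gives a polynomial in X; the root in (0,1) is X = 0.673.
Then n_D = 0.631, n_T = 4.59, so y_D = 0.137.

y_D = 0.137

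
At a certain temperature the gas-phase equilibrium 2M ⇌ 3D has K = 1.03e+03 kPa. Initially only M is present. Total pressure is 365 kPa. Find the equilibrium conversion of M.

X = 0.577

Basis: 1 mol M initially; let X = conversion of M. Extent ξ = 0.5X.
At extent ξ: n_M = 1 − X; n_D = 1.5X.
Summing: n_T = 1 + 0.5X.
Mole fractions y_i = n_i/n_T; K = p_D^3 / (p_M^2) with p_i = y_i·P.
Setting this equal to 1.03e+03 kPa and taking the physical root (0 < X < 1) gives X = 0.577.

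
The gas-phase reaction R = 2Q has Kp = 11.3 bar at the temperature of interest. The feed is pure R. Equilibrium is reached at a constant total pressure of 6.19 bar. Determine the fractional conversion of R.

Take 1 mol R as basis and let X be its fractional conversion, so ξ = X.
Species balance: n_R = 1 − X; n_Q = 2X.
Total moles n_T = 1 + X.
With p_i = (n_i/n_T)P, Kp = p_Q^2 / (p_R).
Equating to 11.3 bar and solving on 0 < X < 1: X = 0.560.

X = 0.560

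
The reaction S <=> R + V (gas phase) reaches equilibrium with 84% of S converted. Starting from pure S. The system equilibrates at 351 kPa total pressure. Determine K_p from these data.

K_p = 841 kPa

Take 1 mol S as basis and let X be its fractional conversion, so ξ = X.
Species balance: n_S = 1 − X; n_R = X; n_V = X.
Summing: n_T = 1 + X.
At X = 0.84: n_S = 0.16, n_R = 0.84, n_V = 0.84, n_T = 1.84.
p_i = (n_i/n_T)·P. K_p = p_R p_V / (p_S) = 841 kPa.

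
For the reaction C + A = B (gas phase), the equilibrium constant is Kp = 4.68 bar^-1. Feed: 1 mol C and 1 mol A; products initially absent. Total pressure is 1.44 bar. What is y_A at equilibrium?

y_A = 0.264

Basis: 1 mol C initially; let X = conversion of C. Extent ξ = X.
Species balance: n_C = 1 − X; n_A = 1 − X; n_B = X.
Total moles n_T = 2 − X.
With p_i = (n_i/n_T)P, Kp = p_B / (p_C p_A).
Equating to 4.68 bar^-1 and solving on 0 < X < 1: X = 0.641.
Then n_A = 0.359, n_T = 1.36, so y_A = 0.264.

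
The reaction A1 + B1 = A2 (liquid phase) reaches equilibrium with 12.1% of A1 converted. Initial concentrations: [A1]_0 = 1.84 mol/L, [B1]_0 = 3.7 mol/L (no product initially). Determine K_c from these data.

K_c = 0.0396 L/mol

Let X = conversion of A1.
Concentrations: [A1] = 1.84 − 1.84X; [B1] = 3.7 − 1.84X; [A2] = 1.84X.
At X = 0.121: [A1] = 1.62, [B1] = 3.48, [A2] = 0.223.
K_c = [A2] / ([A1] [B1]) = 0.0396 L/mol.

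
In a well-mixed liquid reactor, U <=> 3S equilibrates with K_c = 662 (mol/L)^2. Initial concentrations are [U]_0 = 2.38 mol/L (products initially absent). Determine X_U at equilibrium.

X = 0.855

Let X = conversion of U; extent ξ = 2.38·X mol/L.
Concentrations: [U] = 2.38 − 2.38X; [S] = 7.14X.
K_c = [S]^3 / ([U]).
This equals 662 at X = 0.855 (the root in 0 < X < 1).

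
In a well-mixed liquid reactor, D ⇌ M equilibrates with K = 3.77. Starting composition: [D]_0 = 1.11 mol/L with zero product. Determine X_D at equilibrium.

X = 0.790

Let X = conversion of D; extent ξ = 1.11·X mol/L.
Concentrations: [D] = 1.11 − 1.11X; [M] = 1.11X.
K = [M] / ([D]).
Equating to 3.77: the physical root is X = 0.790.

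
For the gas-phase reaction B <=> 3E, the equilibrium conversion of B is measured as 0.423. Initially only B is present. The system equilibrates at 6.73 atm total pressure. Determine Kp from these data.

Kp = 47.1 atm^2

Basis: 1 mol B initially; let X = conversion of B. Extent ξ = X.
At extent ξ: n_B = 1 − X; n_E = 3X.
n_T = Σnᵢ = 1 + 2X.
At X = 0.423: n_B = 0.577, n_E = 1.27, n_T = 1.85.
p_i = (n_i/n_T)·P. Kp = p_E^3 / (p_B) = 47.1 atm^2.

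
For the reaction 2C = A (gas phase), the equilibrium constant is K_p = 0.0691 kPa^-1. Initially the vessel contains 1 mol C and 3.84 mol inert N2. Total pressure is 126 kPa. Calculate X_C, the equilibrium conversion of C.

X = 0.603

Take 1 mol C as basis and let X be its fractional conversion, so ξ = 0.5X.
Mole table: n_C = 1 − X; n_A = 0.5X; n_I = 3.84 (inert).
Summing: n_T = 4.84 − 0.5X.
With p_i = (n_i/n_T)P, K_p = p_A / (p_C^2).
Setting this equal to 0.0691 kPa^-1 and taking the physical root (0 < X < 1) gives X = 0.603.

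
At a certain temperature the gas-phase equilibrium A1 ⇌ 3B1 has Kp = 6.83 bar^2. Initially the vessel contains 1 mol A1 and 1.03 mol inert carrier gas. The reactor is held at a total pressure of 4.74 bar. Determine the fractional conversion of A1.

Take 1 mol A1 as basis and let X be its fractional conversion, so ξ = X.
Species balance: n_A1 = 1 − X; n_B1 = 3X; n_I = 1.03 (inert).
Summing: n_T = 2.03 + 2X.
With p_i = (n_i/n_T)P, Kp = p_B1^3 / (p_A1).
This yields a degree-3 equation in X; solving on (0,1), X = 0.379.

X = 0.379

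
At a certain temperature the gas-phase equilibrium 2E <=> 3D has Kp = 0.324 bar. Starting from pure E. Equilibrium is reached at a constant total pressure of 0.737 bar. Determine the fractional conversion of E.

Basis: 1 mol E initially; let X = conversion of E. Extent ξ = 0.5X.
Species balance: n_E = 1 − X; n_D = 1.5X.
Total moles n_T = 1 + 0.5X.
With p_i = (n_i/n_T)P, Kp = p_D^3 / (p_E^2).
Equating to 0.324 bar and solving on 0 < X < 1: X = 0.388.

X = 0.388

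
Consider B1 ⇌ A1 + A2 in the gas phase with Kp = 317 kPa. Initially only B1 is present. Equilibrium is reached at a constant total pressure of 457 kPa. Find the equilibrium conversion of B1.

X = 0.640

Basis: 1 mol B1 initially; let X = conversion of B1. Extent ξ = X.
Moles: n_B1 = 1 − X; n_A1 = X; n_A2 = X.
Summing: n_T = 1 + X.
Mole fractions y_i = n_i/n_T; Kp = p_A1 p_A2 / (p_B1) with p_i = y_i·P.
Substituting and setting equal to 317 kPa gives a polynomial in X; the root in (0,1) is X = 0.640.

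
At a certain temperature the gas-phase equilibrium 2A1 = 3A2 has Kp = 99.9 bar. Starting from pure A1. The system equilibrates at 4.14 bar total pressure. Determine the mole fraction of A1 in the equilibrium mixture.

y_A1 = 0.157

Take 1 mol A1 as basis and let X be its fractional conversion, so ξ = 0.5X.
Moles: n_A1 = 1 − X; n_A2 = 1.5X.
Summing: n_T = 1 + 0.5X.
With p_i = (n_i/n_T)P, Kp = p_A2^3 / (p_A1^2).
Equating to 99.9 bar and solving on 0 < X < 1: X = 0.781.
Then n_A1 = 0.219, n_T = 1.39, so y_A1 = 0.157.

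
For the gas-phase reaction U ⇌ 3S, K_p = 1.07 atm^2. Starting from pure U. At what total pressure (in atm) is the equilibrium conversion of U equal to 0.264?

P = 1.92 atm

Let X = conversion of U (basis 1 mol U); extent of reaction ξ = X.
Mole table: n_U = 1 − X; n_S = 3X.
Total moles n_T = 1 + 2X.
K_p = p_S^3 / (p_U) with p_i = (n_i/n_T)·P.
At X = 0.264: the mole-fraction product g(X) = Π y_i^ν_i = 0.2891. Since K_p = g(X)·P^{2}, P = (K_p/g)^(1/2) = (1.07/0.2891)^(1/2) = 1.92 atm.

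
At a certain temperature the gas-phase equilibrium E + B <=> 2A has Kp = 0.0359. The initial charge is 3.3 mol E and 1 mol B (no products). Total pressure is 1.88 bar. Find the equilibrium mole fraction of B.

y_B = 0.197

Basis: 1 mol B initially; let X = conversion of B. Extent ξ = X.
At extent ξ: n_E = 3.3 − X; n_B = 1 − X; n_A = 2X.
Total moles n_T = 4.3 (Δν = 0, constant).
Mole fractions y_i = n_i/n_T; Kp = p_A^2 / (p_E p_B) with p_i = y_i·P.
Setting this equal to 0.0359 and taking the physical root (0 < X < 1) gives X = 0.154.
Then n_B = 0.846, n_T = 4.3, so y_B = 0.197.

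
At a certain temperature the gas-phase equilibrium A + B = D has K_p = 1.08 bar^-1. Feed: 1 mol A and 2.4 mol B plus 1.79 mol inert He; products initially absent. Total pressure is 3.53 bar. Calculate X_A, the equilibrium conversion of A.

X = 0.599

Let X = conversion of A (basis 1 mol A); extent of reaction ξ = X.
Mole table: n_A = 1 − X; n_B = 2.4 − X; n_D = X; n_I = 1.79 (inert).
Summing: n_T = 5.19 − X.
With p_i = (n_i/n_T)P, K_p = p_D / (p_A p_B).
Substituting and setting equal to 1.08 bar^-1 gives a polynomial in X; the root in (0,1) is X = 0.599.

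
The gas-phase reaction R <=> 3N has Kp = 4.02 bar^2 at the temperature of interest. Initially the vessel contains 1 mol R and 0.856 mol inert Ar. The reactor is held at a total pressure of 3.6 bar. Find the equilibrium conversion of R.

Basis: 1 mol R initially; let X = conversion of R. Extent ξ = X.
At extent ξ: n_R = 1 − X; n_N = 3X; n_I = 0.856 (inert).
Total moles n_T = 1.86 + 2X.
Mole fractions y_i = n_i/n_T; Kp = p_N^3 / (p_R) with p_i = y_i·P.
This yields a degree-3 equation in X; solving on (0,1), X = 0.365.

X = 0.365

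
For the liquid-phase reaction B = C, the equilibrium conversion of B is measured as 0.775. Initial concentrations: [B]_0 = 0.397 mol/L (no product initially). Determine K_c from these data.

K_c = 3.44

Let X = conversion of B.
Concentrations: [B] = 0.397 − 0.397X; [C] = 0.397X.
At X = 0.775: [B] = 0.0893, [C] = 0.308.
K_c = [C] / ([B]) = 3.44.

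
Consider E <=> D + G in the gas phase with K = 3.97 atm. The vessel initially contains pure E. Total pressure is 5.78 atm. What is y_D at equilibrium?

y_D = 0.390

Basis: 1 mol E initially; let X = conversion of E. Extent ξ = X.
Moles: n_E = 1 − X; n_D = X; n_G = X.
Summing: n_T = 1 + X.
y_i = n_i/n_T, p_i = y_i·P. K = p_D p_G / (p_E).
This yields a degree-2 equation in X; solving on (0,1), X = 0.638.
Then n_D = 0.638, n_T = 1.64, so y_D = 0.390.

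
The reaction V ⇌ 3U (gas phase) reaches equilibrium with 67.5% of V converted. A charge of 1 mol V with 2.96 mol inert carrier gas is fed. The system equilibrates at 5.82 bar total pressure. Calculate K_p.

K_p = 30.7 bar^2

Basis: 1 mol V initially; let X = conversion of V. Extent ξ = X.
Moles: n_V = 1 − X; n_U = 3X; n_I = 2.96 (inert).
Total moles n_T = 3.96 + 2X.
At X = 0.675: n_V = 0.325, n_U = 2.03, n_T = 5.31.
p_i = (n_i/n_T)·P. K_p = p_U^3 / (p_V) = 30.7 bar^2.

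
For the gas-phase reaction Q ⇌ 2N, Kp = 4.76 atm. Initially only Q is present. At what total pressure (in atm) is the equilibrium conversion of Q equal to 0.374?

P = 7.32 atm

Basis: 1 mol Q initially; let X = conversion of Q. Extent ξ = X.
Moles: n_Q = 1 − X; n_N = 2X.
Summing: n_T = 1 + X.
Kp = p_N^2 / (p_Q) with p_i = (n_i/n_T)·P.
At X = 0.374: the mole-fraction product g(X) = Π y_i^ν_i = 0.6505. Since Kp = g(X)·P^{1}, P = (Kp/g)^(1/1) = (4.76/0.6505)^(1/1) = 7.32 atm.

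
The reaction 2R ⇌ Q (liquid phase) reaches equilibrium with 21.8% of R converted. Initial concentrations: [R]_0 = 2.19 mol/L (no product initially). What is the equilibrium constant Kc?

Let X = conversion of R.
Concentrations: [R] = 2.19 − 2.19X; [Q] = 1.09X.
At X = 0.218: [R] = 1.71, [Q] = 0.239.
Kc = [Q] / ([R]^2) = 0.0814 L/mol.

Kc = 0.0814 L/mol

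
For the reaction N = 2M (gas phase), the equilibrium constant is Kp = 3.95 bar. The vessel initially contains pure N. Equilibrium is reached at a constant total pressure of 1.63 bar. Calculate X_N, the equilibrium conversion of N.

X = 0.614

Take 1 mol N as basis and let X be its fractional conversion, so ξ = X.
At extent ξ: n_N = 1 − X; n_M = 2X.
Total moles n_T = 1 + X.
With p_i = (n_i/n_T)P, Kp = p_M^2 / (p_N).
Substituting and setting equal to 3.95 bar gives a polynomial in X; the root in (0,1) is X = 0.614.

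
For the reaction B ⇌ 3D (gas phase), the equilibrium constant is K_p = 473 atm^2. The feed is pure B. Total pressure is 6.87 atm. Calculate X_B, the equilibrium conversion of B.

Basis: 1 mol B initially; let X = conversion of B. Extent ξ = X.
Mole table: n_B = 1 − X; n_D = 3X.
n_T = Σnᵢ = 1 + 2X.
Mole fractions y_i = n_i/n_T; K_p = p_D^3 / (p_B) with p_i = y_i·P.
This yields a degree-3 equation in X; solving on (0,1), X = 0.797.

X = 0.797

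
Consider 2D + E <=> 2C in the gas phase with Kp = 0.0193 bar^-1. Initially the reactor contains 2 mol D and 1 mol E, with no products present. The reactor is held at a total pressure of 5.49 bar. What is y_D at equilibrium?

Basis: 2 mol D initially; let X = conversion of D. Extent ξ = X.
Mole table: n_D = 2 − 2X; n_E = 1 − X; n_C = 2X.
Total moles n_T = 3 − X.
Mole fractions y_i = n_i/n_T; Kp = p_C^2 / (p_D^2 p_E) with p_i = y_i·P.
Equating to 0.0193 bar^-1 and solving on 0 < X < 1: X = 0.151.
Then n_D = 1.7, n_T = 2.85, so y_D = 0.596.

y_D = 0.596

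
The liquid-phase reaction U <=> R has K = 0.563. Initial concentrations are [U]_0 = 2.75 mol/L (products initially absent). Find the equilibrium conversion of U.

Let X = conversion of U; extent ξ = 2.75·X mol/L.
Concentrations: [U] = 2.75 − 2.75X; [R] = 2.75X.
K = [R] / ([U]).
This equals 0.563 at X = 0.360 (the root in 0 < X < 1).

X = 0.360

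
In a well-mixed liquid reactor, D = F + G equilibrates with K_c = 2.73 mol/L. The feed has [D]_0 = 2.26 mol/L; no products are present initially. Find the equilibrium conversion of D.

X = 0.650

Let X = conversion of D; extent ξ = 2.26·X mol/L.
Concentrations: [D] = 2.26 − 2.26X; [F] = 2.26X; [G] = 2.26X.
K_c = [F] [G] / ([D]).
Setting equal to 2.73 and solving for X on (0,1) gives X = 0.650.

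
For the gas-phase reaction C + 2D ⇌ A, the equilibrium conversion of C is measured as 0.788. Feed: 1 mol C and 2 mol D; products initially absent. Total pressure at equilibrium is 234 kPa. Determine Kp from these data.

Let X = conversion of C (basis 1 mol C); extent of reaction ξ = X.
At extent ξ: n_C = 1 − X; n_D = 2 − 2X; n_A = X.
Summing: n_T = 3 − 2X.
At X = 0.788: n_C = 0.212, n_D = 0.424, n_A = 0.788, n_T = 1.42.
p_i = (n_i/n_T)·P. Kp = p_A / (p_C p_D^2) = 0.000766 kPa^-2.

Kp = 0.000766 kPa^-2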